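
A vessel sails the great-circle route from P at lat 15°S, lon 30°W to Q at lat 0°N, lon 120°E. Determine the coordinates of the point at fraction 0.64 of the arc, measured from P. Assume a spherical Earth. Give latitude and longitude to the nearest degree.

The haversine formula gives a central angle δ ≈ 2.562 rad (146.8°) between the endpoints.
Interpolate at f = 0.64 with slerp weights a = sin((1−f)δ)/sin δ ≈ 1.454, b = sin(fδ)/sin δ ≈ 1.821.
p = a·p₁ + b·p₂ ≈ (0.306, 0.874, -0.376); φ = arcsin(p_z) ≈ -22.11°, λ = atan2(p_y, p_x) ≈ 70.69°.

≈ lat 22°S, lon 71°E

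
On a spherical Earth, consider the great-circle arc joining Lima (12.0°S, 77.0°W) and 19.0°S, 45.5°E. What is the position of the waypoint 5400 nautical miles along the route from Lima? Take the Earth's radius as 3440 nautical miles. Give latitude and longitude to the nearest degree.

≈ 27°S, 19°E

From cos δ = sin φ₁ sin φ₂ + cos φ₁ cos φ₂ cos Δλ, the central angle is δ ≈ 2.014 rad (115.4°). The total great-circle distance is δ·R ≈ 2.014 × 3440 ≈ 6930 nmi, so the target fraction is f = 5400/6930 ≈ 0.779.
Interpolate at f ≈ 0.779 with slerp weights a = sin((1−f)δ)/sin δ ≈ 0.476, b = sin(fδ)/sin δ ≈ 1.107.
p = a·p₁ + b·p₂ ≈ (0.839, 0.293, -0.459); φ = arcsin(p_z) ≈ -27.35°, λ = atan2(p_y, p_x) ≈ 19.24°.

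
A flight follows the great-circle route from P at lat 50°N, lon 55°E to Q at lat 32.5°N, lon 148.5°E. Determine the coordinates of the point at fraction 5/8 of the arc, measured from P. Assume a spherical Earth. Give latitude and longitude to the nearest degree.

Write both endpoints as unit vectors p₁, p₂ with components (cos φ cos λ, cos φ sin λ, sin φ).
The central angle between the endpoints is δ = arccos(p₁·p₂) ≈ 1.183 rad (67.8°).
Interpolate at f = 5/8 with slerp weights a = sin((1−f)δ)/sin δ ≈ 0.464, b = sin(fδ)/sin δ ≈ 0.728.
p = a·p₁ + b·p₂ ≈ (-0.352, 0.565, 0.746); φ = arcsin(p_z) ≈ 48.26°, λ = atan2(p_y, p_x) ≈ 121.96°.

≈ lat 48°N, lon 122°E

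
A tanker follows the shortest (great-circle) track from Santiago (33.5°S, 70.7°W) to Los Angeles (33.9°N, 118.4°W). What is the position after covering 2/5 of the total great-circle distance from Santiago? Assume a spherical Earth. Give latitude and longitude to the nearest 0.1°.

From cos δ = sin φ₁ sin φ₂ + cos φ₁ cos φ₂ cos Δλ, the central angle is δ ≈ 1.412 rad (80.9°).
Interpolate at f = 2/5 with slerp weights a = sin((1−f)δ)/sin δ ≈ 0.759, b = sin(fδ)/sin δ ≈ 0.542.
p = a·p₁ + b·p₂ ≈ (-0.005, -0.993, -0.117); φ = arcsin(p_z) ≈ -6.69°, λ = atan2(p_y, p_x) ≈ -90.28°.

≈ 6.7°S, 90.3°W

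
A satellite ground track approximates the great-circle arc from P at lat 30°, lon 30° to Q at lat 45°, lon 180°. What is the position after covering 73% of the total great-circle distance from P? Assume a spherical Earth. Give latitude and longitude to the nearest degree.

≈ lat 67°, lon 150°

Convert each endpoint to a unit vector on the sphere (x = cos φ cos λ, y = cos φ sin λ, z = sin φ).
The central angle between the endpoints is δ = arccos(p₁·p₂) ≈ 1.749 rad (100.2°).
Interpolate at f = 0.73 with slerp weights a = sin((1−f)δ)/sin δ ≈ 0.462, b = sin(fδ)/sin δ ≈ 0.972.
p = a·p₁ + b·p₂ ≈ (-0.341, 0.200, 0.919); φ = arcsin(p_z) ≈ 66.71°, λ = atan2(p_y, p_x) ≈ 149.60°.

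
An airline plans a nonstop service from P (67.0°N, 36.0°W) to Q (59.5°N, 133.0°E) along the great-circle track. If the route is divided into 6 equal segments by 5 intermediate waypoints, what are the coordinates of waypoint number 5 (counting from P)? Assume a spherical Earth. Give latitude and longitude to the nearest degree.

≈ (68°N, 131°E)

Write both endpoints as unit vectors p₁, p₂ with components (cos φ cos λ, cos φ sin λ, sin φ).
The central angle between the endpoints is δ = arccos(p₁·p₂) ≈ 0.929 rad (53.2°).
Interpolate at f = 5/6 with slerp weights a = sin((1−f)δ)/sin δ ≈ 0.193, b = sin(fδ)/sin δ ≈ 0.873.
p = a·p₁ + b·p₂ ≈ (-0.241, 0.280, 0.929); φ = arcsin(p_z) ≈ 68.32°, λ = atan2(p_y, p_x) ≈ 130.77°.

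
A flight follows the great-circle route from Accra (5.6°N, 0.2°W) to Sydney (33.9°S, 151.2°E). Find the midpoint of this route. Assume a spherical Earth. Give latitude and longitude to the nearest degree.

≈ 44°S, 56°E

From cos δ = sin φ₁ sin φ₂ + cos φ₁ cos φ₂ cos Δλ, the central angle is δ ≈ 2.465 rad (141.2°).
Interpolate at f = 1/2 with slerp weights a = sin((1−f)δ)/sin δ ≈ 1.506, b = sin(fδ)/sin δ ≈ 1.506.
p = a·p₁ + b·p₂ ≈ (0.404, 0.597, -0.693); φ = arcsin(p_z) ≈ -43.89°, λ = atan2(p_y, p_x) ≈ 55.95°.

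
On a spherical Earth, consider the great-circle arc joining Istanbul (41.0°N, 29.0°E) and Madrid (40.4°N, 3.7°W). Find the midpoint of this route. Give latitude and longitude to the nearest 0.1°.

Convert each endpoint to a unit vector on the sphere (x = cos φ cos λ, y = cos φ sin λ, z = sin φ).
The central angle between the endpoints is δ = arccos(p₁·p₂) ≈ 0.430 rad (24.7°).
Interpolate at f = 1/2 with slerp weights a = sin((1−f)δ)/sin δ ≈ 0.512, b = sin(fδ)/sin δ ≈ 0.512.
p = a·p₁ + b·p₂ ≈ (0.727, 0.162, 0.667); φ = arcsin(p_z) ≈ 41.87°, λ = atan2(p_y, p_x) ≈ 12.57°.

≈ 41.9°N, 12.6°E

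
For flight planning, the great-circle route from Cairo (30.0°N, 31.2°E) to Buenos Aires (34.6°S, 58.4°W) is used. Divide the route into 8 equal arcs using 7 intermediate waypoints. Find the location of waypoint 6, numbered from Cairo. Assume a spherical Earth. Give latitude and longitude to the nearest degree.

From cos δ = sin φ₁ sin φ₂ + cos φ₁ cos φ₂ cos Δλ, the central angle is δ ≈ 1.853 rad (106.2°).
Interpolate at f = 6/8 with slerp weights a = sin((1−f)δ)/sin δ ≈ 0.465, b = sin(fδ)/sin δ ≈ 1.024.
p = a·p₁ + b·p₂ ≈ (0.787, -0.509, -0.349); φ = arcsin(p_z) ≈ -20.42°, λ = atan2(p_y, p_x) ≈ -32.93°.

≈ (20°S, 33°W)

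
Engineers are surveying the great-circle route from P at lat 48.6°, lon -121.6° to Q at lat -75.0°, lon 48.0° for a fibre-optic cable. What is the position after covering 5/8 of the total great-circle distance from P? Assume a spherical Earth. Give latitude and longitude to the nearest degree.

≈ lat -47°, lon -113°

The haversine formula gives a central angle δ ≈ 2.675 rad (153.2°) between the endpoints.
Interpolate at f = 5/8 with slerp weights a = sin((1−f)δ)/sin δ ≈ 1.872, b = sin(fδ)/sin δ ≈ 2.210.
p = a·p₁ + b·p₂ ≈ (-0.266, -0.630, -0.730); φ = arcsin(p_z) ≈ -46.88°, λ = atan2(p_y, p_x) ≈ -112.91°.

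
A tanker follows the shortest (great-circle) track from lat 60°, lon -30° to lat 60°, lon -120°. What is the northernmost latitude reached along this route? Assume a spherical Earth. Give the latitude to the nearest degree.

The great circle lies in the plane with unit normal n̂ = (p₁ × p₂)/|p₁ × p₂|.
Here n̂_z ≈ -0.378; the vertex latitude is φ_max = arccos|n̂_z| ≈ 67.8°.
Check via Clairaut: cos φ_max = |cos φ₁| · sin C = cos(60.0°)·sin(49.1°) ≈ 0.378, again giving ≈ 67.8°.

≈ 68°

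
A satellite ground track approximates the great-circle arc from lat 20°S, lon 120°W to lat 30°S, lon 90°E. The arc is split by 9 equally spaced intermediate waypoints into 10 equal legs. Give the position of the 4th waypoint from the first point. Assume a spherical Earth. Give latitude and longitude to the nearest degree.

Write both endpoints as unit vectors p₁, p₂ with components (cos φ cos λ, cos φ sin λ, sin φ).
The central angle between the endpoints is δ = arccos(p₁·p₂) ≈ 2.134 rad (122.3°).
Interpolate at f = 4/10 with slerp weights a = sin((1−f)δ)/sin δ ≈ 1.133, b = sin(fδ)/sin δ ≈ 0.891.
p = a·p₁ + b·p₂ ≈ (-0.532, -0.150, -0.833); φ = arcsin(p_z) ≈ -56.42°, λ = atan2(p_y, p_x) ≈ -164.24°.

≈ lat 56°S, lon 164°W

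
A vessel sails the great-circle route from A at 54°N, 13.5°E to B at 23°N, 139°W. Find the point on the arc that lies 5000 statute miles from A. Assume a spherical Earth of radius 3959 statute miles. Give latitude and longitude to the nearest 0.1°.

≈ 48.6°N, 128.1°W

From cos δ = sin φ₁ sin φ₂ + cos φ₁ cos φ₂ cos Δλ, the central angle is δ ≈ 1.735 rad (99.4°). The total great-circle distance is δ·R ≈ 1.735 × 3959 ≈ 6870 mi, so the target fraction is f = 5000/6870 ≈ 0.728.
Interpolate at f ≈ 0.728 with slerp weights a = sin((1−f)δ)/sin δ ≈ 0.461, b = sin(fδ)/sin δ ≈ 0.966.
p = a·p₁ + b·p₂ ≈ (-0.407, -0.520, 0.751); φ = arcsin(p_z) ≈ 48.65°, λ = atan2(p_y, p_x) ≈ -128.08°.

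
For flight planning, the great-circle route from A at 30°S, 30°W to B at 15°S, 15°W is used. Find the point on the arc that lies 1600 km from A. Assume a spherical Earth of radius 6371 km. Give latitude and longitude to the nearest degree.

≈ 20°S, 19°W

Convert each endpoint to a unit vector on the sphere (x = cos φ cos λ, y = cos φ sin λ, z = sin φ).
The central angle between the endpoints is δ = arccos(p₁·p₂) ≈ 0.356 rad (20.4°). The total great-circle distance is δ·R ≈ 0.356 × 6371 ≈ 2266 km, so the target fraction is f = 1600/2266 ≈ 0.706.
Interpolate at f ≈ 0.706 with slerp weights a = sin((1−f)δ)/sin δ ≈ 0.300, b = sin(fδ)/sin δ ≈ 0.714.
p = a·p₁ + b·p₂ ≈ (0.891, -0.308, -0.335); φ = arcsin(p_z) ≈ -19.54°, λ = atan2(p_y, p_x) ≈ -19.09°.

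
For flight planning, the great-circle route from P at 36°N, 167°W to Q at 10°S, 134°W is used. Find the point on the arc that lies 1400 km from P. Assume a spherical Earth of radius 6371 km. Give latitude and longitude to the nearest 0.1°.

≈ 26.1°N, 157.9°W

Convert each endpoint to a unit vector on the sphere (x = cos φ cos λ, y = cos φ sin λ, z = sin φ).
The central angle between the endpoints is δ = arccos(p₁·p₂) ≈ 0.969 rad (55.5°). The total great-circle distance is δ·R ≈ 0.969 × 6371 ≈ 6174 km, so the target fraction is f = 1400/6174 ≈ 0.227.
Interpolate at f ≈ 0.227 with slerp weights a = sin((1−f)δ)/sin δ ≈ 0.826, b = sin(fδ)/sin δ ≈ 0.264.
p = a·p₁ + b·p₂ ≈ (-0.832, -0.338, 0.440); φ = arcsin(p_z) ≈ 26.09°, λ = atan2(p_y, p_x) ≈ -157.91°.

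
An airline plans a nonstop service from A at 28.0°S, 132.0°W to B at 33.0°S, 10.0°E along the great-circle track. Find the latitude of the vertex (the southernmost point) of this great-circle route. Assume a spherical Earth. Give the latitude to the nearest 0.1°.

≈ 61.1°S

The great circle lies in the plane with unit normal n̂ = (p₁ × p₂)/|p₁ × p₂|.
Here n̂_z ≈ +0.483; the vertex latitude is φ_max = arccos|n̂_z| ≈ 61.1°.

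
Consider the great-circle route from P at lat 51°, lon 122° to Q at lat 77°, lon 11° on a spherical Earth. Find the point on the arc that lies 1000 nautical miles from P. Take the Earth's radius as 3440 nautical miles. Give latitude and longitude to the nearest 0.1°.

≈ lat 66.5°, lon 109.7°

Convert each endpoint to a unit vector on the sphere (x = cos φ cos λ, y = cos φ sin λ, z = sin φ).
The central angle between the endpoints is δ = arccos(p₁·p₂) ≈ 0.786 rad (45.0°). The total great-circle distance is δ·R ≈ 0.786 × 3440 ≈ 2705 nmi, so the target fraction is f = 1000/2705 ≈ 0.370.
Interpolate at f ≈ 0.370 with slerp weights a = sin((1−f)δ)/sin δ ≈ 0.672, b = sin(fδ)/sin δ ≈ 0.405.
p = a·p₁ + b·p₂ ≈ (-0.135, 0.376, 0.917); φ = arcsin(p_z) ≈ 66.46°, λ = atan2(p_y, p_x) ≈ 109.70°.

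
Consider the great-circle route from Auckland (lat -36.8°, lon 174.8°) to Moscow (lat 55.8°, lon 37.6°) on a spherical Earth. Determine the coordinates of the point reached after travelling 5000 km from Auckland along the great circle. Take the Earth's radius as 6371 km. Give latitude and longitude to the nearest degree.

≈ lat 0°, lon 146°

From cos δ = sin φ₁ sin φ₂ + cos φ₁ cos φ₂ cos Δλ, the central angle is δ ≈ 2.542 rad (145.7°). The total great-circle distance is δ·R ≈ 2.542 × 6371 ≈ 16196 km, so the target fraction is f = 5000/16196 ≈ 0.309.
Interpolate at f ≈ 0.309 with slerp weights a = sin((1−f)δ)/sin δ ≈ 1.742, b = sin(fδ)/sin δ ≈ 1.253.
p = a·p₁ + b·p₂ ≈ (-0.831, 0.556, -0.007); φ = arcsin(p_z) ≈ -0.42°, λ = atan2(p_y, p_x) ≈ 146.22°.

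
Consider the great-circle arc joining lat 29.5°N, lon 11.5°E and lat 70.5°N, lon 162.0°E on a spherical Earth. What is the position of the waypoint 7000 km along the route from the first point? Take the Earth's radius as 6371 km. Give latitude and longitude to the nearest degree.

From cos δ = sin φ₁ sin φ₂ + cos φ₁ cos φ₂ cos Δλ, the central angle is δ ≈ 1.358 rad (77.8°). The total great-circle distance is δ·R ≈ 1.358 × 6371 ≈ 8651 km, so the target fraction is f = 7000/8651 ≈ 0.809.
Interpolate at f ≈ 0.809 with slerp weights a = sin((1−f)δ)/sin δ ≈ 0.262, b = sin(fδ)/sin δ ≈ 0.911.
p = a·p₁ + b·p₂ ≈ (-0.066, 0.139, 0.988); φ = arcsin(p_z) ≈ 81.13°, λ = atan2(p_y, p_x) ≈ 115.21°.

≈ lat 81°N, lon 115°E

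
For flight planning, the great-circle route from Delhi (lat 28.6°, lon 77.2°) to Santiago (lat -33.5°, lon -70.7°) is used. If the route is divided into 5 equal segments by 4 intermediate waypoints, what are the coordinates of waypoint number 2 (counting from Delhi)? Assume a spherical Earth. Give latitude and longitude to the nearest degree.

≈ lat 0°, lon 21°

Convert each endpoint to a unit vector on the sphere (x = cos φ cos λ, y = cos φ sin λ, z = sin φ).
The central angle between the endpoints is δ = arccos(p₁·p₂) ≈ 2.656 rad (152.2°).
Interpolate at f = 2/5 with slerp weights a = sin((1−f)δ)/sin δ ≈ 2.142, b = sin(fδ)/sin δ ≈ 1.872.
p = a·p₁ + b·p₂ ≈ (0.933, 0.361, -0.008); φ = arcsin(p_z) ≈ -0.44°, λ = atan2(p_y, p_x) ≈ 21.16°.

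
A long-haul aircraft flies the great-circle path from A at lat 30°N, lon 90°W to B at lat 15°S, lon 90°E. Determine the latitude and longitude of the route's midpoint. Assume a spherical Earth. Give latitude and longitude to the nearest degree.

The haversine formula gives a central angle δ ≈ 2.880 rad (165.0°) between the endpoints.
Interpolate at f = 1/2 with slerp weights a = sin((1−f)δ)/sin δ ≈ 3.831, b = sin(fδ)/sin δ ≈ 3.831.
p = a·p₁ + b·p₂ ≈ (0.000, 0.383, 0.924); φ = arcsin(p_z) ≈ 67.50°, λ = atan2(p_y, p_x) ≈ 90.00°.

≈ lat 68°N, lon 90°E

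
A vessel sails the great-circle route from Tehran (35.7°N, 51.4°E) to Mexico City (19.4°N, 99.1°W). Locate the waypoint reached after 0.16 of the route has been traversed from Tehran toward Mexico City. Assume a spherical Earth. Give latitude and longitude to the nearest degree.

≈ (51°N, 36°E)

Convert each endpoint to a unit vector on the sphere (x = cos φ cos λ, y = cos φ sin λ, z = sin φ).
The central angle between the endpoints is δ = arccos(p₁·p₂) ≈ 2.063 rad (118.2°).
Interpolate at f = 0.16 with slerp weights a = sin((1−f)δ)/sin δ ≈ 1.120, b = sin(fδ)/sin δ ≈ 0.368.
p = a·p₁ + b·p₂ ≈ (0.513, 0.368, 0.776); φ = arcsin(p_z) ≈ 50.87°, λ = atan2(p_y, p_x) ≈ 35.69°.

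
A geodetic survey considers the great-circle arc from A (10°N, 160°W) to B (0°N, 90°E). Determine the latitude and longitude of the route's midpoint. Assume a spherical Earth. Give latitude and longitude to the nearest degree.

Convert each endpoint to a unit vector on the sphere (x = cos φ cos λ, y = cos φ sin λ, z = sin φ).
The central angle between the endpoints is δ = arccos(p₁·p₂) ≈ 1.914 rad (109.7°).
Interpolate at f = 1/2 with slerp weights a = sin((1−f)δ)/sin δ ≈ 0.868, b = sin(fδ)/sin δ ≈ 0.868.
p = a·p₁ + b·p₂ ≈ (-0.804, 0.576, 0.151); φ = arcsin(p_z) ≈ 8.67°, λ = atan2(p_y, p_x) ≈ 144.37°.

≈ (9°N, 144°E)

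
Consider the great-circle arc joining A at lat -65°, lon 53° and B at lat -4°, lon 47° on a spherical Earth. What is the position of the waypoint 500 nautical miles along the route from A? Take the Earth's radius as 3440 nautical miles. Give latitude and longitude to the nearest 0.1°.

≈ lat -56.7°, lon 51.2°

The haversine formula gives a central angle δ ≈ 1.067 rad (61.2°) between the endpoints. The total great-circle distance is δ·R ≈ 1.067 × 3440 ≈ 3671 nmi, so the target fraction is f = 500/3671 ≈ 0.136.
Interpolate at f ≈ 0.136 with slerp weights a = sin((1−f)δ)/sin δ ≈ 0.910, b = sin(fδ)/sin δ ≈ 0.165.
p = a·p₁ + b·p₂ ≈ (0.344, 0.428, -0.836); φ = arcsin(p_z) ≈ -56.72°, λ = atan2(p_y, p_x) ≈ 51.20°.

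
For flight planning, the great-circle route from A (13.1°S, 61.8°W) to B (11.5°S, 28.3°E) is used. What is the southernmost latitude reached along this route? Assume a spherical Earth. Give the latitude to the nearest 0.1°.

The great circle lies in the plane with unit normal n̂ = (p₁ × p₂)/|p₁ × p₂|.
Here n̂_z ≈ +0.955; the vertex latitude is φ_max = arccos|n̂_z| ≈ 17.2°.
Check via Clairaut: cos φ_max = |cos φ₁| · sin C = cos(13.1°)·sin(101.2°) ≈ 0.955, again giving ≈ 17.2°.

≈ 17.2°S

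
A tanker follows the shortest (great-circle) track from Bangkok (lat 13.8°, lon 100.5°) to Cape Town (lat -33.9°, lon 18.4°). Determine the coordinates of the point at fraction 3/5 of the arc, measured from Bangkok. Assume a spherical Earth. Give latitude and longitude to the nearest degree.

The haversine formula gives a central angle δ ≈ 1.593 rad (91.3°) between the endpoints.
Interpolate at f = 3/5 with slerp weights a = sin((1−f)δ)/sin δ ≈ 0.595, b = sin(fδ)/sin δ ≈ 0.817.
p = a·p₁ + b·p₂ ≈ (0.538, 0.782, -0.314); φ = arcsin(p_z) ≈ -18.28°, λ = atan2(p_y, p_x) ≈ 55.48°.

≈ lat -18°, lon 55°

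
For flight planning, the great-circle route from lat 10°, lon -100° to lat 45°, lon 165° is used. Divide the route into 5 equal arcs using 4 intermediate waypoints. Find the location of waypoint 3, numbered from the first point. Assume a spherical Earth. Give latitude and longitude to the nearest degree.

≈ lat 41°, lon -147°

The haversine formula gives a central angle δ ≈ 1.509 rad (86.4°) between the endpoints.
Interpolate at f = 3/5 with slerp weights a = sin((1−f)δ)/sin δ ≈ 0.569, b = sin(fδ)/sin δ ≈ 0.788.
p = a·p₁ + b·p₂ ≈ (-0.635, -0.407, 0.656); φ = arcsin(p_z) ≈ 40.99°, λ = atan2(p_y, p_x) ≈ -147.35°.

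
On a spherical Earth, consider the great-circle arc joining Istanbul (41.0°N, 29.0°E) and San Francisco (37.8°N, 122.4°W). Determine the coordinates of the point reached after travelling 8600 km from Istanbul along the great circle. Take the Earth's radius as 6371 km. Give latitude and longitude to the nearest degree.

≈ 56°N, 110°W

From cos δ = sin φ₁ sin φ₂ + cos φ₁ cos φ₂ cos Δλ, the central angle is δ ≈ 1.693 rad (97.0°). The total great-circle distance is δ·R ≈ 1.693 × 6371 ≈ 10783 km, so the target fraction is f = 8600/10783 ≈ 0.798.
Interpolate at f ≈ 0.798 with slerp weights a = sin((1−f)δ)/sin δ ≈ 0.339, b = sin(fδ)/sin δ ≈ 0.983.
p = a·p₁ + b·p₂ ≈ (-0.193, -0.532, 0.825); φ = arcsin(p_z) ≈ 55.55°, λ = atan2(p_y, p_x) ≈ -109.92°.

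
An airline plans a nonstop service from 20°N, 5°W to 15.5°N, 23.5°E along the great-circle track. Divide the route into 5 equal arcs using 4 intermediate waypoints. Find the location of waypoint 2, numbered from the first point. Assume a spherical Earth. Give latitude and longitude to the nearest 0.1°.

≈ 18.7°N, 6.6°E

Convert each endpoint to a unit vector on the sphere (x = cos φ cos λ, y = cos φ sin λ, z = sin φ).
The central angle between the endpoints is δ = arccos(p₁·p₂) ≈ 0.480 rad (27.5°).
Interpolate at f = 2/5 with slerp weights a = sin((1−f)δ)/sin δ ≈ 0.615, b = sin(fδ)/sin δ ≈ 0.413.
p = a·p₁ + b·p₂ ≈ (0.941, 0.108, 0.321); φ = arcsin(p_z) ≈ 18.71°, λ = atan2(p_y, p_x) ≈ 6.57°.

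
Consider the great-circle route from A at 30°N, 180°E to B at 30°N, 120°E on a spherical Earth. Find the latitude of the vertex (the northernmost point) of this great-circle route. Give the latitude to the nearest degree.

The great circle lies in the plane with unit normal n̂ = (p₁ × p₂)/|p₁ × p₂|.
Here n̂_z ≈ -0.832; the vertex latitude is φ_max = arccos|n̂_z| ≈ 33.7°.

≈ 34°N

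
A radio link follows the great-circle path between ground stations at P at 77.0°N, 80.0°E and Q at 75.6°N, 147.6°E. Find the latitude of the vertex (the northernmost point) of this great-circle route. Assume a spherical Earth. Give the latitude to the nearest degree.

The great circle lies in the plane with unit normal n̂ = (p₁ × p₂)/|p₁ × p₂|.
Here n̂_z ≈ +0.197; the vertex latitude is φ_max = arccos|n̂_z| ≈ 78.6°.

≈ 79°N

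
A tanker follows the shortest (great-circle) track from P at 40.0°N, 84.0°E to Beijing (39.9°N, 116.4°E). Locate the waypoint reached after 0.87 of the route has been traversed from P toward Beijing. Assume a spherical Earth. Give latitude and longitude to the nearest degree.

From cos δ = sin φ₁ sin φ₂ + cos φ₁ cos φ₂ cos Δλ, the central angle is δ ≈ 0.431 rad (24.7°).
Interpolate at f = 0.87 with slerp weights a = sin((1−f)δ)/sin δ ≈ 0.134, b = sin(fδ)/sin δ ≈ 0.877.
p = a·p₁ + b·p₂ ≈ (-0.288, 0.705, 0.648); φ = arcsin(p_z) ≈ 40.43°, λ = atan2(p_y, p_x) ≈ 112.26°.

≈ 40°N, 112°E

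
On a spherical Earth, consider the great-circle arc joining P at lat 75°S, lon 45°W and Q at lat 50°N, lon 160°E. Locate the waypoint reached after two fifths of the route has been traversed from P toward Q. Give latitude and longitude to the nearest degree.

From cos δ = sin φ₁ sin φ₂ + cos φ₁ cos φ₂ cos Δλ, the central angle is δ ≈ 2.670 rad (153.0°).
Interpolate at f = 2/5 with slerp weights a = sin((1−f)δ)/sin δ ≈ 2.199, b = sin(fδ)/sin δ ≈ 1.928.
p = a·p₁ + b·p₂ ≈ (-0.762, 0.021, -0.647); φ = arcsin(p_z) ≈ -40.34°, λ = atan2(p_y, p_x) ≈ 178.40°.

≈ lat 40°S, lon 178°E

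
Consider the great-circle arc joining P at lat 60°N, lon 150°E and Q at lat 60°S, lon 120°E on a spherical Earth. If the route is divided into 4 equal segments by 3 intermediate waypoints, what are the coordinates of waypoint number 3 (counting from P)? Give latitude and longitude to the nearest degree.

≈ lat 30°S, lon 130°E

Write both endpoints as unit vectors p₁, p₂ with components (cos φ cos λ, cos φ sin λ, sin φ).
The central angle between the endpoints is δ = arccos(p₁·p₂) ≈ 2.134 rad (122.2°).
Interpolate at f = 3/4 with slerp weights a = sin((1−f)δ)/sin δ ≈ 0.601, b = sin(fδ)/sin δ ≈ 1.182.
p = a·p₁ + b·p₂ ≈ (-0.556, 0.662, -0.503); φ = arcsin(p_z) ≈ -30.19°, λ = atan2(p_y, p_x) ≈ 130.01°.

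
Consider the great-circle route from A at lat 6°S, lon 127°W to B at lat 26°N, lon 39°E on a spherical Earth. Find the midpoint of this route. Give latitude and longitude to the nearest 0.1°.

Write both endpoints as unit vectors p₁, p₂ with components (cos φ cos λ, cos φ sin λ, sin φ).
The central angle between the endpoints is δ = arccos(p₁·p₂) ≈ 2.722 rad (155.9°).
Interpolate at f = 1/2 with slerp weights a = sin((1−f)δ)/sin δ ≈ 2.399, b = sin(fδ)/sin δ ≈ 2.399.
p = a·p₁ + b·p₂ ≈ (0.240, -0.549, 0.801); φ = arcsin(p_z) ≈ 53.22°, λ = atan2(p_y, p_x) ≈ -66.38°.

≈ lat 53.2°N, lon 66.4°W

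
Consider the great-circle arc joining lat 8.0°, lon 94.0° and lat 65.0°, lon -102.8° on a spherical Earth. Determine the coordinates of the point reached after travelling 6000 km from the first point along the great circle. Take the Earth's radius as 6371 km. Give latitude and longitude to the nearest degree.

≈ lat 61°, lon 106°

From cos δ = sin φ₁ sin φ₂ + cos φ₁ cos φ₂ cos Δλ, the central angle is δ ≈ 1.849 rad (105.9°). The total great-circle distance is δ·R ≈ 1.849 × 6371 ≈ 11779 km, so the target fraction is f = 6000/11779 ≈ 0.509.
Interpolate at f ≈ 0.509 with slerp weights a = sin((1−f)δ)/sin δ ≈ 0.819, b = sin(fδ)/sin δ ≈ 0.841.
p = a·p₁ + b·p₂ ≈ (-0.135, 0.463, 0.876); φ = arcsin(p_z) ≈ 61.18°, λ = atan2(p_y, p_x) ≈ 106.30°.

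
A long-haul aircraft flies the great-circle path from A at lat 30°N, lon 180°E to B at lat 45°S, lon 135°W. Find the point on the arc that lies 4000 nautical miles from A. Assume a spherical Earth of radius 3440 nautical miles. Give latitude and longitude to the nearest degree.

The haversine formula gives a central angle δ ≈ 1.491 rad (85.4°) between the endpoints. The total great-circle distance is δ·R ≈ 1.491 × 3440 ≈ 5130 nmi, so the target fraction is f = 4000/5130 ≈ 0.780.
Interpolate at f ≈ 0.780 with slerp weights a = sin((1−f)δ)/sin δ ≈ 0.324, b = sin(fδ)/sin δ ≈ 0.921.
p = a·p₁ + b·p₂ ≈ (-0.741, -0.460, -0.489); φ = arcsin(p_z) ≈ -29.30°, λ = atan2(p_y, p_x) ≈ -148.13°.

≈ lat 29°S, lon 148°W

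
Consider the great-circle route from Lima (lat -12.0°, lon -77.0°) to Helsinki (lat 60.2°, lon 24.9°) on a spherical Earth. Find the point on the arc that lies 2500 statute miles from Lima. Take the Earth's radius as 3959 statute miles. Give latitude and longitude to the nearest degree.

From cos δ = sin φ₁ sin φ₂ + cos φ₁ cos φ₂ cos Δλ, the central angle is δ ≈ 1.855 rad (106.3°). The total great-circle distance is δ·R ≈ 1.855 × 3959 ≈ 7345 mi, so the target fraction is f = 2500/7345 ≈ 0.340.
Interpolate at f ≈ 0.340 with slerp weights a = sin((1−f)δ)/sin δ ≈ 0.980, b = sin(fδ)/sin δ ≈ 0.615.
p = a·p₁ + b·p₂ ≈ (0.493, -0.805, 0.330); φ = arcsin(p_z) ≈ 19.27°, λ = atan2(p_y, p_x) ≈ -58.53°.

≈ lat 19°, lon -59°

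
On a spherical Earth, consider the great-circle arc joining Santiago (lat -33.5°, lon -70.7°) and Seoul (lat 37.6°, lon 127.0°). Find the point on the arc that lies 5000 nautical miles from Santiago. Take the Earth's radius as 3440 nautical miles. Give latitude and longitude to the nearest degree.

From cos δ = sin φ₁ sin φ₂ + cos φ₁ cos φ₂ cos Δλ, the central angle is δ ≈ 2.881 rad (165.1°). The total great-circle distance is δ·R ≈ 2.881 × 3440 ≈ 9910 nmi, so the target fraction is f = 5000/9910 ≈ 0.505.
Interpolate at f ≈ 0.505 with slerp weights a = sin((1−f)δ)/sin δ ≈ 3.837, b = sin(fδ)/sin δ ≈ 3.850.
p = a·p₁ + b·p₂ ≈ (-0.778, -0.584, 0.231); φ = arcsin(p_z) ≈ 13.38°, λ = atan2(p_y, p_x) ≈ -143.14°.

≈ lat 13°, lon -143°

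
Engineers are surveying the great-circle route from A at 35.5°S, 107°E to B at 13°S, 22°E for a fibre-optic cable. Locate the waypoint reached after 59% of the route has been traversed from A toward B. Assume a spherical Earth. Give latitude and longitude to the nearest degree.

≈ 29°S, 52°E

Write both endpoints as unit vectors p₁, p₂ with components (cos φ cos λ, cos φ sin λ, sin φ).
The central angle between the endpoints is δ = arccos(p₁·p₂) ≈ 1.370 rad (78.5°).
Interpolate at f = 0.59 with slerp weights a = sin((1−f)δ)/sin δ ≈ 0.543, b = sin(fδ)/sin δ ≈ 0.738.
p = a·p₁ + b·p₂ ≈ (0.537, 0.692, -0.482); φ = arcsin(p_z) ≈ -28.79°, λ = atan2(p_y, p_x) ≈ 52.19°.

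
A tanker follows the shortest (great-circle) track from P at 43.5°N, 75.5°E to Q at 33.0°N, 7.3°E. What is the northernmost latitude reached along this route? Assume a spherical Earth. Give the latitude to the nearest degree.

≈ 45°N

The great circle lies in the plane with unit normal n̂ = (p₁ × p₂)/|p₁ × p₂|.
Here n̂_z ≈ -0.707; the vertex latitude is φ_max = arccos|n̂_z| ≈ 45.0°.
Check via Clairaut: cos φ_max = |cos φ₁| · sin C = cos(43.5°)·sin(76.9°) ≈ 0.707, again giving ≈ 45.0°.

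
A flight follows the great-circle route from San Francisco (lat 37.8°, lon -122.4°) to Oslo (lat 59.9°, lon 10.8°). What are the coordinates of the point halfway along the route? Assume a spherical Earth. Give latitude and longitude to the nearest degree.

Write both endpoints as unit vectors p₁, p₂ with components (cos φ cos λ, cos φ sin λ, sin φ).
The central angle between the endpoints is δ = arccos(p₁·p₂) ≈ 1.309 rad (75.0°).
Interpolate at f = 1/2 with slerp weights a = sin((1−f)δ)/sin δ ≈ 0.630, b = sin(fδ)/sin δ ≈ 0.630.
p = a·p₁ + b·p₂ ≈ (0.044, -0.361, 0.931); φ = arcsin(p_z) ≈ 68.66°, λ = atan2(p_y, p_x) ≈ -83.11°.

≈ lat 69°, lon -83°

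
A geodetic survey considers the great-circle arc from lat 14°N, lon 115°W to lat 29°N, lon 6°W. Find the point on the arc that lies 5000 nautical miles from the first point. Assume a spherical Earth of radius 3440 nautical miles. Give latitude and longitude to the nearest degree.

Convert each endpoint to a unit vector on the sphere (x = cos φ cos λ, y = cos φ sin λ, z = sin φ).
The central angle between the endpoints is δ = arccos(p₁·p₂) ≈ 1.730 rad (99.1°). The total great-circle distance is δ·R ≈ 1.730 × 3440 ≈ 5953 nmi, so the target fraction is f = 5000/5953 ≈ 0.840.
Interpolate at f ≈ 0.840 with slerp weights a = sin((1−f)δ)/sin δ ≈ 0.277, b = sin(fδ)/sin δ ≈ 1.006.
p = a·p₁ + b·p₂ ≈ (0.761, -0.336, 0.555); φ = arcsin(p_z) ≈ 33.69°, λ = atan2(p_y, p_x) ≈ -23.78°.

≈ lat 34°N, lon 24°W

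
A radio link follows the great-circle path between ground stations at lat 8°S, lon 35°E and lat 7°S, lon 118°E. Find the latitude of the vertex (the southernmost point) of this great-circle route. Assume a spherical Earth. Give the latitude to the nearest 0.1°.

The great circle lies in the plane with unit normal n̂ = (p₁ × p₂)/|p₁ × p₂|.
Here n̂_z ≈ +0.985; the vertex latitude is φ_max = arccos|n̂_z| ≈ 10.0°.
Check via Clairaut: cos φ_max = |cos φ₁| · sin C = cos(8.0°)·sin(96.0°) ≈ 0.985, again giving ≈ 10.0°.

≈ 10.0°S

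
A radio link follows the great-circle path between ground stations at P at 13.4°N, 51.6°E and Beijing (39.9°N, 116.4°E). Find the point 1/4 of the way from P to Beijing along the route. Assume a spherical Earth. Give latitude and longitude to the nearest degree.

≈ 23°N, 65°E

Write both endpoints as unit vectors p₁, p₂ with components (cos φ cos λ, cos φ sin λ, sin φ).
The central angle between the endpoints is δ = arccos(p₁·p₂) ≈ 1.086 rad (62.2°).
Interpolate at f = 1/4 with slerp weights a = sin((1−f)δ)/sin δ ≈ 0.822, b = sin(fδ)/sin δ ≈ 0.303.
p = a·p₁ + b·p₂ ≈ (0.393, 0.835, 0.385); φ = arcsin(p_z) ≈ 22.64°, λ = atan2(p_y, p_x) ≈ 64.78°.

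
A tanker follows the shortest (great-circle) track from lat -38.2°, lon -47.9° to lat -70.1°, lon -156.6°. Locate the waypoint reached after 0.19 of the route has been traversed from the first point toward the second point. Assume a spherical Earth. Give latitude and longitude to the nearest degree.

The haversine formula gives a central angle δ ≈ 1.052 rad (60.3°) between the endpoints.
Interpolate at f = 0.19 with slerp weights a = sin((1−f)δ)/sin δ ≈ 0.867, b = sin(fδ)/sin δ ≈ 0.229.
p = a·p₁ + b·p₂ ≈ (0.385, -0.536, -0.751); φ = arcsin(p_z) ≈ -48.68°, λ = atan2(p_y, p_x) ≈ -54.31°.

≈ lat -49°, lon -54°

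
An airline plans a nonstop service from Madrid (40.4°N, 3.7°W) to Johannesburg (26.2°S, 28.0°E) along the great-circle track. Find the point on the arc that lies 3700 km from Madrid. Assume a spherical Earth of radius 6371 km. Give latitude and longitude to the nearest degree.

Write both endpoints as unit vectors p₁, p₂ with components (cos φ cos λ, cos φ sin λ, sin φ).
The central angle between the endpoints is δ = arccos(p₁·p₂) ≈ 1.271 rad (72.8°). The total great-circle distance is δ·R ≈ 1.271 × 6371 ≈ 8098 km, so the target fraction is f = 3700/8098 ≈ 0.457.
Interpolate at f ≈ 0.457 with slerp weights a = sin((1−f)δ)/sin δ ≈ 0.667, b = sin(fδ)/sin δ ≈ 0.574.
p = a·p₁ + b·p₂ ≈ (0.961, 0.209, 0.178); φ = arcsin(p_z) ≈ 10.28°, λ = atan2(p_y, p_x) ≈ 12.27°.

≈ (10°N, 12°E)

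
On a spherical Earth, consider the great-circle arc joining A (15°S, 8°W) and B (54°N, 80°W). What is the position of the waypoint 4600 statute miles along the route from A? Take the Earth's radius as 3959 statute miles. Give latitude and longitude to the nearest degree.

The haversine formula gives a central angle δ ≈ 1.605 rad (91.9°) between the endpoints. The total great-circle distance is δ·R ≈ 1.605 × 3959 ≈ 6353 mi, so the target fraction is f = 4600/6353 ≈ 0.724.
Interpolate at f ≈ 0.724 with slerp weights a = sin((1−f)δ)/sin δ ≈ 0.429, b = sin(fδ)/sin δ ≈ 0.918.
p = a·p₁ + b·p₂ ≈ (0.504, -0.589, 0.632); φ = arcsin(p_z) ≈ 39.18°, λ = atan2(p_y, p_x) ≈ -49.46°.

≈ (39°N, 49°W)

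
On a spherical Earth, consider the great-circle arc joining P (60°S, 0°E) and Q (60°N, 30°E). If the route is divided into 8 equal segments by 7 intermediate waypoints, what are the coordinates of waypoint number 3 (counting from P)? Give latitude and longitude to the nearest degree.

≈ (15°S, 13°E)

From cos δ = sin φ₁ sin φ₂ + cos φ₁ cos φ₂ cos Δλ, the central angle is δ ≈ 2.134 rad (122.2°).
Interpolate at f = 3/8 with slerp weights a = sin((1−f)δ)/sin δ ≈ 1.149, b = sin(fδ)/sin δ ≈ 0.848.
p = a·p₁ + b·p₂ ≈ (0.942, 0.212, -0.261); φ = arcsin(p_z) ≈ -15.11°, λ = atan2(p_y, p_x) ≈ 12.69°.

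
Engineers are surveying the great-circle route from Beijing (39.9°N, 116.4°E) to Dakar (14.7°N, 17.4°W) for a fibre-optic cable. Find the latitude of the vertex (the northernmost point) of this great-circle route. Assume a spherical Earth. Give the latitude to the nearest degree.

The great circle lies in the plane with unit normal n̂ = (p₁ × p₂)/|p₁ × p₂|.
Here n̂_z ≈ -0.572; the vertex latitude is φ_max = arccos|n̂_z| ≈ 55.1°.
Check via Clairaut: cos φ_max = |cos φ₁| · sin C = cos(39.9°)·sin(48.2°) ≈ 0.572, again giving ≈ 55.1°.

≈ 55°N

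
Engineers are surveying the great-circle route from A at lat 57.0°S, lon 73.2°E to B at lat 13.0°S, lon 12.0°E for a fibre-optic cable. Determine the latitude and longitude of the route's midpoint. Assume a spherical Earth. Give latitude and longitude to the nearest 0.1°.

≈ lat 38.7°S, lon 33.1°E

Convert each endpoint to a unit vector on the sphere (x = cos φ cos λ, y = cos φ sin λ, z = sin φ).
The central angle between the endpoints is δ = arccos(p₁·p₂) ≈ 1.110 rad (63.6°).
Interpolate at f = 1/2 with slerp weights a = sin((1−f)δ)/sin δ ≈ 0.588, b = sin(fδ)/sin δ ≈ 0.588.
p = a·p₁ + b·p₂ ≈ (0.653, 0.426, -0.626); φ = arcsin(p_z) ≈ -38.74°, λ = atan2(p_y, p_x) ≈ 33.10°.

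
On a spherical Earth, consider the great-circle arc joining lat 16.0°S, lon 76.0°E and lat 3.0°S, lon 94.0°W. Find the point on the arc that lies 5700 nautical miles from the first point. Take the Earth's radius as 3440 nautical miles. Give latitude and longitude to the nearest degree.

The haversine formula gives a central angle δ ≈ 2.768 rad (158.6°) between the endpoints. The total great-circle distance is δ·R ≈ 2.768 × 3440 ≈ 9521 nmi, so the target fraction is f = 5700/9521 ≈ 0.599.
Interpolate at f ≈ 0.599 with slerp weights a = sin((1−f)δ)/sin δ ≈ 2.454, b = sin(fδ)/sin δ ≈ 2.728.
p = a·p₁ + b·p₂ ≈ (0.381, -0.429, -0.819); φ = arcsin(p_z) ≈ -55.00°, λ = atan2(p_y, p_x) ≈ -48.44°.

≈ lat 55°S, lon 48°W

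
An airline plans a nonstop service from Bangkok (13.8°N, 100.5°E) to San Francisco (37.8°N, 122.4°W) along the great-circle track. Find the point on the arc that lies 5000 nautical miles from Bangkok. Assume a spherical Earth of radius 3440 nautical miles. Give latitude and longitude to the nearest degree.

≈ (54°N, 162°W)

Convert each endpoint to a unit vector on the sphere (x = cos φ cos λ, y = cos φ sin λ, z = sin φ).
The central angle between the endpoints is δ = arccos(p₁·p₂) ≈ 2.000 rad (114.6°). The total great-circle distance is δ·R ≈ 2.000 × 3440 ≈ 6879 nmi, so the target fraction is f = 5000/6879 ≈ 0.727.
Interpolate at f ≈ 0.727 with slerp weights a = sin((1−f)δ)/sin δ ≈ 0.571, b = sin(fδ)/sin δ ≈ 1.092.
p = a·p₁ + b·p₂ ≈ (-0.563, -0.183, 0.806); φ = arcsin(p_z) ≈ 53.67°, λ = atan2(p_y, p_x) ≈ -162.00°.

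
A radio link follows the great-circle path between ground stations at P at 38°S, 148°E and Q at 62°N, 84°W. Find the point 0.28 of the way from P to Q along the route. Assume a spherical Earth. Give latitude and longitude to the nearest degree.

From cos δ = sin φ₁ sin φ₂ + cos φ₁ cos φ₂ cos Δλ, the central angle is δ ≈ 2.452 rad (140.5°).
Interpolate at f = 0.28 with slerp weights a = sin((1−f)δ)/sin δ ≈ 1.542, b = sin(fδ)/sin δ ≈ 0.996.
p = a·p₁ + b·p₂ ≈ (-0.981, 0.179, -0.070); φ = arcsin(p_z) ≈ -4.00°, λ = atan2(p_y, p_x) ≈ 169.68°.

≈ 4°S, 170°E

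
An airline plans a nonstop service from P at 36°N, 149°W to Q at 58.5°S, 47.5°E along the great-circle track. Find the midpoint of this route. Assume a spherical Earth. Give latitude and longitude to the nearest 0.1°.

≈ 37.8°S, 174.7°W

Write both endpoints as unit vectors p₁, p₂ with components (cos φ cos λ, cos φ sin λ, sin φ).
The central angle between the endpoints is δ = arccos(p₁·p₂) ≈ 2.706 rad (155.0°).
Interpolate at f = 1/2 with slerp weights a = sin((1−f)δ)/sin δ ≈ 2.312, b = sin(fδ)/sin δ ≈ 2.312.
p = a·p₁ + b·p₂ ≈ (-0.787, -0.073, -0.612); φ = arcsin(p_z) ≈ -37.76°, λ = atan2(p_y, p_x) ≈ -174.72°.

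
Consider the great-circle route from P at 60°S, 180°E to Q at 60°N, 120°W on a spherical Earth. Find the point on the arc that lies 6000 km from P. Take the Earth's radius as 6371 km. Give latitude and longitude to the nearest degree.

From cos δ = sin φ₁ sin φ₂ + cos φ₁ cos φ₂ cos Δλ, the central angle is δ ≈ 2.246 rad (128.7°). The total great-circle distance is δ·R ≈ 2.246 × 6371 ≈ 14309 km, so the target fraction is f = 6000/14309 ≈ 0.419.
Interpolate at f ≈ 0.419 with slerp weights a = sin((1−f)δ)/sin δ ≈ 1.236, b = sin(fδ)/sin δ ≈ 1.036.
p = a·p₁ + b·p₂ ≈ (-0.877, -0.449, -0.173); φ = arcsin(p_z) ≈ -9.97°, λ = atan2(p_y, p_x) ≈ -152.91°.

≈ 10°S, 153°W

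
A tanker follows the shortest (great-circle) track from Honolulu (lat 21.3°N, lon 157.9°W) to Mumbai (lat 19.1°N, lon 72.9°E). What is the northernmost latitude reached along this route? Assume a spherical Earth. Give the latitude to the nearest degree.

≈ 41°N

The great circle lies in the plane with unit normal n̂ = (p₁ × p₂)/|p₁ × p₂|.
Here n̂_z ≈ -0.759; the vertex latitude is φ_max = arccos|n̂_z| ≈ 40.6°.
Check via Clairaut: cos φ_max = |cos φ₁| · sin C = cos(21.3°)·sin(54.5°) ≈ 0.759, again giving ≈ 40.6°.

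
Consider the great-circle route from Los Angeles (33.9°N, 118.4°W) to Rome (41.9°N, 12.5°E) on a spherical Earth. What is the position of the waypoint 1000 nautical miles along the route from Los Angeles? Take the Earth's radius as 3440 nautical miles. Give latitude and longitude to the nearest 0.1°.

≈ 47.0°N, 104.7°W

Write both endpoints as unit vectors p₁, p₂ with components (cos φ cos λ, cos φ sin λ, sin φ).
The central angle between the endpoints is δ = arccos(p₁·p₂) ≈ 1.603 rad (91.8°). The total great-circle distance is δ·R ≈ 1.603 × 3440 ≈ 5514 nmi, so the target fraction is f = 1000/5514 ≈ 0.181.
Interpolate at f ≈ 0.181 with slerp weights a = sin((1−f)δ)/sin δ ≈ 0.967, b = sin(fδ)/sin δ ≈ 0.287.
p = a·p₁ + b·p₂ ≈ (-0.173, -0.660, 0.731); φ = arcsin(p_z) ≈ 46.97°, λ = atan2(p_y, p_x) ≈ -104.72°.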